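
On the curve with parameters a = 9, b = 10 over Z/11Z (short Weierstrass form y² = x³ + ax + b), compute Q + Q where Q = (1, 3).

tangent at (1, 3): λ = (3·1² + 9)/(2·3) ≡ 1/6. 6⁻¹ ≡ 2 (mod 11), so λ ≡ 1·2 ≡ 2.
  x = λ² - 1 - 1 = 4 - 2 ≡ 2; y = λ·(1 - 2) - 3 ≡ 6. → (2, 6)

(2, 6)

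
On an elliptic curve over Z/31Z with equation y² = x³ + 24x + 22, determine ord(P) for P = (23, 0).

2P: (23, 0) + (23, 0): same x and y₁ ≡ -y₂, so the sum is the point at infinity.
2P = the point at infinity, so the order is 2.

2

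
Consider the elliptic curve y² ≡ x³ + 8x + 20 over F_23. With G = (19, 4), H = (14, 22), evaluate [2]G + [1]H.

(6, 13)

First 2G:
Repeated addition: build up to 2G.
2G: tangent at (19, 4): λ = (3·19² + 8)/(2·4) ≡ 10/8. 8⁻¹ ≡ 3 (mod 23) since 8·3 = 24 ≡ 1, so λ ≡ 10·3 ≡ 7.
  x = λ² - 19 - 19 = 49 - 38 ≡ 11; y = λ·(19 - 11) - 4 ≡ 6. → (11, 6)
2G = (11, 6).
Finally 2G + H:
(11, 6) + (14, 22). λ = (22 - 6)/(14 - 11) ≡ 16/3 mod 23. 3⁻¹ ≡ 8 (mod 23) since 3·8 = 24 ≡ 1, so λ ≡ 13.
  x = λ² - 11 - 14 = 169 - 25 ≡ 6; y = λ·(11 - 6) - 6 ≡ 13. → (6, 13)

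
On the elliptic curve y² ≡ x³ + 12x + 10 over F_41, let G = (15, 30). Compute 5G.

(24, 31)

Double-and-add on 5 = (101)₂. Start with G = (15, 30) for the leading 1-bit.
double: tangent at (15, 30): λ = (3·15² + 12)/(2·30) ≡ 31/19. 19⁻¹ ≡ 13 (mod 41), so λ ≡ 31·13 ≡ 34.
  x = λ² - 15 - 15 = 1156 - 30 ≡ 19; y = λ·(15 - 19) - 30 ≡ 39. → (19, 39)
double: tangent at (19, 39): λ = (3·19² + 12)/(2·39) ≡ 29/37. 37⁻¹ ≡ 10 (mod 41) since 37·10 = 370 ≡ 1, so λ ≡ 29·10 ≡ 3.
  x = λ² - 19 - 19 = 9 - 38 ≡ 12; y = λ·(19 - 12) - 39 ≡ 23. → (12, 23)
add G: (12, 23) + (15, 30). λ = (30 - 23)/(15 - 12) ≡ 7/3 mod 41. 3⁻¹ ≡ 14 (mod 41) since 3·14 = 42 ≡ 1, so λ ≡ 16.
  x = λ² - 12 - 15 = 256 - 27 ≡ 24; y = λ·(12 - 24) - 23 ≡ 31. → (24, 31)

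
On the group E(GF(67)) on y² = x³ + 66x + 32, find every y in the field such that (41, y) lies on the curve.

6, 61

x³ + 66x + 32 = 71659 ≡ 36 (mod 67).
Square roots of 36 mod 67: 6 and 61 (since 6² = 36 ≡ 36).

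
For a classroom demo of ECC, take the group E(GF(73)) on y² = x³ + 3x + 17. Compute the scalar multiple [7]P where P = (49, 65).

(68, 60)

Repeated addition: build up to 7P.
2P: tangent at (49, 65): λ = (3·49² + 3)/(2·65) ≡ 52/57. 57⁻¹ ≡ 41 (mod 73), so λ ≡ 52·41 ≡ 15.
  x = λ² - 49 - 49 = 225 - 98 ≡ 54; y = λ·(49 - 54) - 65 ≡ 6. → (54, 6)
3P: (54, 6) + (49, 65). λ = (65 - 6)/(49 - 54) ≡ 59/68 mod 73. 68⁻¹ ≡ 29 (mod 73) since 68·29 = 1972 ≡ 1, so λ ≡ 32.
  x = λ² - 54 - 49 = 1024 - 103 ≡ 45; y = λ·(54 - 45) - 6 ≡ 63. → (45, 63)
4P: (45, 63) + (49, 65). λ = (65 - 63)/(49 - 45) ≡ 2/4 mod 73. 4⁻¹ ≡ 55 (mod 73), so λ ≡ 37.
  x = λ² - 45 - 49 = 1369 - 94 ≡ 34; y = λ·(45 - 34) - 63 ≡ 52. → (34, 52)
5P: (34, 52) + (49, 65). λ = (65 - 52)/(49 - 34) ≡ 13/15 mod 73. 15⁻¹ ≡ 39 (mod 73), so λ ≡ 69.
  x = λ² - 34 - 49 = 4761 - 83 ≡ 6; y = λ·(34 - 6) - 52 ≡ 55. → (6, 55)
6P: (6, 55) + (49, 65). λ = (65 - 55)/(49 - 6) ≡ 10/43 mod 73. 43⁻¹ ≡ 17 (mod 73), so λ ≡ 24.
  x = λ² - 6 - 49 = 576 - 55 ≡ 10; y = λ·(6 - 10) - 55 ≡ 68. → (10, 68)
7P: (10, 68) + (49, 65). λ = (65 - 68)/(49 - 10) ≡ 70/39 mod 73. 39⁻¹ ≡ 15 (mod 73), so λ ≡ 28.
  x = λ² - 10 - 49 = 784 - 59 ≡ 68; y = λ·(10 - 68) - 68 ≡ 60. → (68, 60)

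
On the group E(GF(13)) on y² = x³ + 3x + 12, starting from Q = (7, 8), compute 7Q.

(4, 7)

Double-and-add on 7 = (111)₂. Start with Q = (7, 8) for the leading 1-bit.
double: tangent at (7, 8): λ = (3·7² + 3)/(2·8) ≡ 7/3. 3⁻¹ ≡ 9 (mod 13), so λ ≡ 7·9 ≡ 11.
  x = λ² - 7 - 7 = 121 - 14 ≡ 3; y = λ·(7 - 3) - 8 ≡ 10. → (3, 10)
add Q: (3, 10) + (7, 8). λ = (8 - 10)/(7 - 3) ≡ 11/4 mod 13. 4⁻¹ ≡ 10 (mod 13) since 4·10 = 40 ≡ 1, so λ ≡ 6.
  x = λ² - 3 - 7 = 36 - 10 ≡ 0; y = λ·(3 - 0) - 10 ≡ 8. → (0, 8)
double: tangent at (0, 8): λ = (3·0² + 3)/(2·8) ≡ 3/3. 3⁻¹ ≡ 9 (mod 13), so λ ≡ 3·9 ≡ 1.
  x = λ² - 0 - 0 = 1 - 0 ≡ 1; y = λ·(0 - 1) - 8 ≡ 4. → (1, 4)
add Q: (1, 4) + (7, 8). λ = (8 - 4)/(7 - 1) ≡ 4/6 mod 13. 6⁻¹ ≡ 11 (mod 13), so λ ≡ 5.
  x = λ² - 1 - 7 = 25 - 8 ≡ 4; y = λ·(1 - 4) - 4 ≡ 7. → (4, 7)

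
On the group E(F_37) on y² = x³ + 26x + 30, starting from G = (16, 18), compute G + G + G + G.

(8, 11)

Double-and-add on 4 = (100)₂. Start with G = (16, 18) for the leading 1-bit.
double: tangent at (16, 18): λ = (3·16² + 26)/(2·18) ≡ 17/36. 36⁻¹ ≡ 36 (mod 37) since 36·36 = 1296 ≡ 1, so λ ≡ 17·36 ≡ 20.
  x = λ² - 16 - 16 = 400 - 32 ≡ 35; y = λ·(16 - 35) - 18 ≡ 9. → (35, 9)
double: tangent at (35, 9): λ = (3·35² + 26)/(2·9) ≡ 1/18. 18⁻¹ ≡ 35 (mod 37) since 18·35 = 630 ≡ 1, so λ ≡ 1·35 ≡ 35.
  x = λ² - 35 - 35 = 1225 - 70 ≡ 8; y = λ·(35 - 8) - 9 ≡ 11. → (8, 11)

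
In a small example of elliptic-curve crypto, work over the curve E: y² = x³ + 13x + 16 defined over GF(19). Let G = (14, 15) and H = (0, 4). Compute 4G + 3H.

First 4G:
Double-and-add on 4 = (100)₂. Start with G = (14, 15) for the leading 1-bit.
double: tangent at (14, 15): λ = (3·14² + 13)/(2·15) ≡ 12/11. 11⁻¹ ≡ 7 (mod 19), so λ ≡ 12·7 ≡ 8.
  x = λ² - 14 - 14 = 64 - 28 ≡ 17; y = λ·(14 - 17) - 15 ≡ 18. → (17, 18)
double: tangent at (17, 18): λ = (3·17² + 13)/(2·18) ≡ 6/17. 17⁻¹ ≡ 9 (mod 19), so λ ≡ 6·9 ≡ 16.
  x = λ² - 17 - 17 = 256 - 34 ≡ 13; y = λ·(17 - 13) - 18 ≡ 8. → (13, 8)
4G = (13, 8).
Next 3H:
Repeated addition: build up to 3H.
2H: tangent at (0, 4): λ = (3·0² + 13)/(2·4) ≡ 13/8. 8⁻¹ ≡ 12 (mod 19) since 8·12 = 96 ≡ 1, so λ ≡ 13·12 ≡ 4.
  x = λ² - 0 - 0 = 16 - 0 ≡ 16; y = λ·(0 - 16) - 4 ≡ 8. → (16, 8)
3H: (16, 8) + (0, 4). λ = (4 - 8)/(0 - 16) ≡ 15/3 mod 19. 3⁻¹ ≡ 13 (mod 19), so λ ≡ 5.
  x = λ² - 16 - 0 = 25 - 16 ≡ 9; y = λ·(16 - 9) - 8 ≡ 8. → (9, 8)
3H = (9, 8).
Finally 4G + 3H:
(13, 8) + (9, 8). λ = (8 - 8)/(9 - 13) ≡ 0/15 mod 19. 15⁻¹ ≡ 14 (mod 19), so λ ≡ 0.
  x = λ² - 13 - 9 = 0 - 22 ≡ 16; y = λ·(13 - 16) - 8 ≡ 11. → (16, 11)

(16, 11)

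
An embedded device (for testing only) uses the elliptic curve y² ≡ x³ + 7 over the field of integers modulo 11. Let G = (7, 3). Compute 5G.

Double-and-add on 5 = (101)₂. Start with G = (7, 3) for the leading 1-bit.
double: tangent at (7, 3): λ = (3·7² + 0)/(2·3) ≡ 4/6. 6⁻¹ ≡ 2 (mod 11), so λ ≡ 4·2 ≡ 8.
  x = λ² - 7 - 7 = 64 - 14 ≡ 6; y = λ·(7 - 6) - 3 ≡ 5. → (6, 5)
double: tangent at (6, 5): λ = (3·6² + 0)/(2·5) ≡ 9/10. 10⁻¹ ≡ 10 (mod 11), so λ ≡ 9·10 ≡ 2.
  x = λ² - 6 - 6 = 4 - 12 ≡ 3; y = λ·(6 - 3) - 5 ≡ 1. → (3, 1)
add G: (3, 1) + (7, 3). λ = (3 - 1)/(7 - 3) ≡ 2/4 mod 11. 4⁻¹ ≡ 3 (mod 11), so λ ≡ 6.
  x = λ² - 3 - 7 = 36 - 10 ≡ 4; y = λ·(3 - 4) - 1 ≡ 4. → (4, 4)

(4, 4)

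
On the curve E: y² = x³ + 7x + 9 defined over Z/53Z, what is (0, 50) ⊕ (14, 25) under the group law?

(43, 23)

(0, 50) + (14, 25). λ = (25 - 50)/(14 - 0) ≡ 28/14 mod 53. 14⁻¹ ≡ 19 (mod 53) since 14·19 = 266 ≡ 1, so λ ≡ 2.
  x = λ² - 0 - 14 = 4 - 14 ≡ 43; y = λ·(0 - 43) - 50 ≡ 23. → (43, 23)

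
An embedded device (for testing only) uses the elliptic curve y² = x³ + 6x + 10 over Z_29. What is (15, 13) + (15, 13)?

tangent at (15, 13): λ = (3·15² + 6)/(2·13) ≡ 14/26. 26⁻¹ ≡ 19 (mod 29), so λ ≡ 14·19 ≡ 5.
  x = λ² - 15 - 15 = 25 - 30 ≡ 24; y = λ·(15 - 24) - 13 ≡ 0. → (24, 0)

(24, 0)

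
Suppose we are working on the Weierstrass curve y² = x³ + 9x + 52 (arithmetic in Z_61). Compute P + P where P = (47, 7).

tangent at (47, 7): λ = (3·47² + 9)/(2·7) ≡ 48/14. 14⁻¹ ≡ 48 (mod 61), so λ ≡ 48·48 ≡ 47.
  x = λ² - 47 - 47 = 2209 - 94 ≡ 41; y = λ·(47 - 41) - 7 ≡ 31. → (41, 31)

(41, 31)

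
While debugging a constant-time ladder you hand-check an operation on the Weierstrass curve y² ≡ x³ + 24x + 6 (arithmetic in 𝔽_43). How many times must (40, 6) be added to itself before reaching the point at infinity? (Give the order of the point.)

12

2P: tangent at (40, 6): λ = (3·40² + 24)/(2·6) ≡ 8/12. 12⁻¹ ≡ 18 (mod 43), so λ ≡ 8·18 ≡ 15.
  x = λ² - 40 - 40 = 225 - 80 ≡ 16; y = λ·(40 - 16) - 6 ≡ 10. → (16, 10)
3P: (16, 10) + (40, 6). λ = (6 - 10)/(40 - 16) ≡ 39/24 mod 43. 24⁻¹ ≡ 9 (mod 43) since 24·9 = 216 ≡ 1, so λ ≡ 7.
  x = λ² - 16 - 40 = 49 - 56 ≡ 36; y = λ·(16 - 36) - 10 ≡ 22. → (36, 22)
4P: (36, 22) + (40, 6). λ = (6 - 22)/(40 - 36) ≡ 27/4 mod 43. 4⁻¹ ≡ 11 (mod 43), so λ ≡ 39.
  x = λ² - 36 - 40 = 1521 - 76 ≡ 26; y = λ·(36 - 26) - 22 ≡ 24. → (26, 24)
5P: (26, 24) + (40, 6). λ = (6 - 24)/(40 - 26) ≡ 25/14 mod 43. 14⁻¹ ≡ 40 (mod 43), so λ ≡ 11.
  x = λ² - 26 - 40 = 121 - 66 ≡ 12; y = λ·(26 - 12) - 24 ≡ 1. → (12, 1)
6P: (12, 1) + (40, 6). λ = (6 - 1)/(40 - 12) ≡ 5/28 mod 43. 28⁻¹ ≡ 20 (mod 43) since 28·20 = 560 ≡ 1, so λ ≡ 14.
  x = λ² - 12 - 40 = 196 - 52 ≡ 15; y = λ·(12 - 15) - 1 ≡ 0. → (15, 0)
7P: (15, 0) + (40, 6). λ = (6 - 0)/(40 - 15) ≡ 6/25 mod 43. 25⁻¹ ≡ 31 (mod 43), so λ ≡ 14.
  x = λ² - 15 - 40 = 196 - 55 ≡ 12; y = λ·(15 - 12) - 0 ≡ 42. → (12, 42)
8P: (12, 42) + (40, 6). λ = (6 - 42)/(40 - 12) ≡ 7/28 mod 43. 28⁻¹ ≡ 20 (mod 43) since 28·20 = 560 ≡ 1, so λ ≡ 11.
  x = λ² - 12 - 40 = 121 - 52 ≡ 26; y = λ·(12 - 26) - 42 ≡ 19. → (26, 19)
9P: (26, 19) + (40, 6). λ = (6 - 19)/(40 - 26) ≡ 30/14 mod 43. 14⁻¹ ≡ 40 (mod 43) since 14·40 = 560 ≡ 1, so λ ≡ 39.
  x = λ² - 26 - 40 = 1521 - 66 ≡ 36; y = λ·(26 - 36) - 19 ≡ 21. → (36, 21)
10P: (36, 21) + (40, 6). λ = (6 - 21)/(40 - 36) ≡ 28/4 mod 43. 4⁻¹ ≡ 11 (mod 43), so λ ≡ 7.
  x = λ² - 36 - 40 = 49 - 76 ≡ 16; y = λ·(36 - 16) - 21 ≡ 33. → (16, 33)
11P: (16, 33) + (40, 6). λ = (6 - 33)/(40 - 16) ≡ 16/24 mod 43. 24⁻¹ ≡ 9 (mod 43), so λ ≡ 15.
  x = λ² - 16 - 40 = 225 - 56 ≡ 40; y = λ·(16 - 40) - 33 ≡ 37. → (40, 37)
12P: (40, 37) + (40, 6): same x and y₁ ≡ -y₂, so the sum is the point at infinity.
12P = the point at infinity, so the order is 12.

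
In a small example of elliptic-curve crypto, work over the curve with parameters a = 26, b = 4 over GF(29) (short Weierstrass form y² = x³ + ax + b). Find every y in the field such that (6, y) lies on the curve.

x³ + 26x + 4 = 376 ≡ 28 (mod 29).
Square roots of 28 mod 29: 12 and 17 (since 12² = 144 ≡ 28).

12, 17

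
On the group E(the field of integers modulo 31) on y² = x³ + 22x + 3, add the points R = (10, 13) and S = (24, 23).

(7, 29)

(10, 13) + (24, 23). λ = (23 - 13)/(24 - 10) ≡ 10/14 mod 31. 14⁻¹ ≡ 20 (mod 31), so λ ≡ 14.
  x = λ² - 10 - 24 = 196 - 34 ≡ 7; y = λ·(10 - 7) - 13 ≡ 29. → (7, 29)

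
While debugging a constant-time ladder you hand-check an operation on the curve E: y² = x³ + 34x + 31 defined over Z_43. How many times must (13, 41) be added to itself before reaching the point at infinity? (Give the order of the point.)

11

2P: tangent at (13, 41): λ = (3·13² + 34)/(2·41) ≡ 25/39. 39⁻¹ ≡ 32 (mod 43) since 39·32 = 1248 ≡ 1, so λ ≡ 25·32 ≡ 26.
  x = λ² - 13 - 13 = 676 - 26 ≡ 5; y = λ·(13 - 5) - 41 ≡ 38. → (5, 38)
3P: (5, 38) + (13, 41). λ = (41 - 38)/(13 - 5) ≡ 3/8 mod 43. 8⁻¹ ≡ 27 (mod 43), so λ ≡ 38.
  x = λ² - 5 - 13 = 1444 - 18 ≡ 7; y = λ·(5 - 7) - 38 ≡ 15. → (7, 15)
4P: (7, 15) + (13, 41). λ = (41 - 15)/(13 - 7) ≡ 26/6 mod 43. 6⁻¹ ≡ 36 (mod 43), so λ ≡ 33.
  x = λ² - 7 - 13 = 1089 - 20 ≡ 37; y = λ·(7 - 37) - 15 ≡ 27. → (37, 27)
5P: (37, 27) + (13, 41). λ = (41 - 27)/(13 - 37) ≡ 14/19 mod 43. 19⁻¹ ≡ 34 (mod 43), so λ ≡ 3.
  x = λ² - 37 - 13 = 9 - 50 ≡ 2; y = λ·(37 - 2) - 27 ≡ 35. → (2, 35)
6P: (2, 35) + (13, 41). λ = (41 - 35)/(13 - 2) ≡ 6/11 mod 43. 11⁻¹ ≡ 4 (mod 43), so λ ≡ 24.
  x = λ² - 2 - 13 = 576 - 15 ≡ 2; y = λ·(2 - 2) - 35 ≡ 8. → (2, 8)
7P: (2, 8) + (13, 41). λ = (41 - 8)/(13 - 2) ≡ 33/11 mod 43. 11⁻¹ ≡ 4 (mod 43), so λ ≡ 3.
  x = λ² - 2 - 13 = 9 - 15 ≡ 37; y = λ·(2 - 37) - 8 ≡ 16. → (37, 16)
8P: (37, 16) + (13, 41). λ = (41 - 16)/(13 - 37) ≡ 25/19 mod 43. 19⁻¹ ≡ 34 (mod 43), so λ ≡ 33.
  x = λ² - 37 - 13 = 1089 - 50 ≡ 7; y = λ·(37 - 7) - 16 ≡ 28. → (7, 28)
9P: (7, 28) + (13, 41). λ = (41 - 28)/(13 - 7) ≡ 13/6 mod 43. 6⁻¹ ≡ 36 (mod 43), so λ ≡ 38.
  x = λ² - 7 - 13 = 1444 - 20 ≡ 5; y = λ·(7 - 5) - 28 ≡ 5. → (5, 5)
10P: (5, 5) + (13, 41). λ = (41 - 5)/(13 - 5) ≡ 36/8 mod 43. 8⁻¹ ≡ 27 (mod 43) since 8·27 = 216 ≡ 1, so λ ≡ 26.
  x = λ² - 5 - 13 = 676 - 18 ≡ 13; y = λ·(5 - 13) - 5 ≡ 2. → (13, 2)
11P: (13, 2) + (13, 41): same x and y₁ ≡ -y₂, so the sum is the point at infinity.
11P = the point at infinity, so the order is 11.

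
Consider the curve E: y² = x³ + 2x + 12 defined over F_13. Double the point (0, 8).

tangent at (0, 8): λ = (3·0² + 2)/(2·8) ≡ 2/3. 3⁻¹ ≡ 9 (mod 13) since 3·9 = 27 ≡ 1, so λ ≡ 2·9 ≡ 5.
  x = λ² - 0 - 0 = 25 - 0 ≡ 12; y = λ·(0 - 12) - 8 ≡ 10. → (12, 10)

(12, 10)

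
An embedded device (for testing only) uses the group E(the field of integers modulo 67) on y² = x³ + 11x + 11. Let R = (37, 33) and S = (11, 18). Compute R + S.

(23, 6)

(37, 33) + (11, 18). λ = (18 - 33)/(11 - 37) ≡ 52/41 mod 67. 41⁻¹ ≡ 18 (mod 67) since 41·18 = 738 ≡ 1, so λ ≡ 65.
  x = λ² - 37 - 11 = 4225 - 48 ≡ 23; y = λ·(37 - 23) - 33 ≡ 6. → (23, 6)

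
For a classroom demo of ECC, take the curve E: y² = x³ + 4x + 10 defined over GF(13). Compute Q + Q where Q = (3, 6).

(6, 9)

tangent at (3, 6): λ = (3·3² + 4)/(2·6) ≡ 5/12. 12⁻¹ ≡ 12 (mod 13) since 12·12 = 144 ≡ 1, so λ ≡ 5·12 ≡ 8.
  x = λ² - 3 - 3 = 64 - 6 ≡ 6; y = λ·(3 - 6) - 6 ≡ 9. → (6, 9)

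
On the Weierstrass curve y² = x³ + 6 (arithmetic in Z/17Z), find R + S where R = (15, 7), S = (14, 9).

(9, 15)

(15, 7) + (14, 9). λ = (9 - 7)/(14 - 15) ≡ 2/16 mod 17. 16⁻¹ ≡ 16 (mod 17), so λ ≡ 15.
  x = λ² - 15 - 14 = 225 - 29 ≡ 9; y = λ·(15 - 9) - 7 ≡ 15. → (9, 15)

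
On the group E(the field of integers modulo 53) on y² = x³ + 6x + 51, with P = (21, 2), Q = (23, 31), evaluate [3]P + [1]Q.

First 3P:
Repeated addition: build up to 3P.
2P: tangent at (21, 2): λ = (3·21² + 6)/(2·2) ≡ 4/4. 4⁻¹ ≡ 40 (mod 53), so λ ≡ 4·40 ≡ 1.
  x = λ² - 21 - 21 = 1 - 42 ≡ 12; y = λ·(21 - 12) - 2 ≡ 7. → (12, 7)
3P: (12, 7) + (21, 2). λ = (2 - 7)/(21 - 12) ≡ 48/9 mod 53. 9⁻¹ ≡ 6 (mod 53), so λ ≡ 23.
  x = λ² - 12 - 21 = 529 - 33 ≡ 19; y = λ·(12 - 19) - 7 ≡ 44. → (19, 44)
3P = (19, 44).
Finally 3P + Q:
(19, 44) + (23, 31). λ = (31 - 44)/(23 - 19) ≡ 40/4 mod 53. 4⁻¹ ≡ 40 (mod 53) since 4·40 = 160 ≡ 1, so λ ≡ 10.
  x = λ² - 19 - 23 = 100 - 42 ≡ 5; y = λ·(19 - 5) - 44 ≡ 43. → (5, 43)

(5, 43)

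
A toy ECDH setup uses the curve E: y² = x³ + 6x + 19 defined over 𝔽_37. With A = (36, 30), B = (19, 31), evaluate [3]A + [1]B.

(24, 1)

First 3A:
Repeated addition: build up to 3A.
2A: tangent at (36, 30): λ = (3·36² + 6)/(2·30) ≡ 9/23. 23⁻¹ ≡ 29 (mod 37), so λ ≡ 9·29 ≡ 2.
  x = λ² - 36 - 36 = 4 - 72 ≡ 6; y = λ·(36 - 6) - 30 ≡ 30. → (6, 30)
3A: (6, 30) + (36, 30). λ = (30 - 30)/(36 - 6) ≡ 0/30 mod 37. 30⁻¹ ≡ 21 (mod 37), so λ ≡ 0.
  x = λ² - 6 - 36 = 0 - 42 ≡ 32; y = λ·(6 - 32) - 30 ≡ 7. → (32, 7)
3A = (32, 7).
Finally 3A + B:
(32, 7) + (19, 31). λ = (31 - 7)/(19 - 32) ≡ 24/24 mod 37. 24⁻¹ ≡ 17 (mod 37), so λ ≡ 1.
  x = λ² - 32 - 19 = 1 - 51 ≡ 24; y = λ·(32 - 24) - 7 ≡ 1. → (24, 1)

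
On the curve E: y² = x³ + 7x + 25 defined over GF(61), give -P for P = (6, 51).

(6, 10)

-(6, 51) = (6, -51 mod 61) = (6, 10).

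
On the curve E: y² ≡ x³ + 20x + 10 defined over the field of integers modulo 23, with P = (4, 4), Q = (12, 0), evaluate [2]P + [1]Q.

(19, 21)

First 2P:
Repeated addition: build up to 2P.
2P: tangent at (4, 4): λ = (3·4² + 20)/(2·4) ≡ 22/8. 8⁻¹ ≡ 3 (mod 23) since 8·3 = 24 ≡ 1, so λ ≡ 22·3 ≡ 20.
  x = λ² - 4 - 4 = 400 - 8 ≡ 1; y = λ·(4 - 1) - 4 ≡ 10. → (1, 10)
2P = (1, 10).
Finally 2P + Q:
(1, 10) + (12, 0). λ = (0 - 10)/(12 - 1) ≡ 13/11 mod 23. 11⁻¹ ≡ 21 (mod 23) since 11·21 = 231 ≡ 1, so λ ≡ 20.
  x = λ² - 1 - 12 = 400 - 13 ≡ 19; y = λ·(1 - 19) - 10 ≡ 21. → (19, 21)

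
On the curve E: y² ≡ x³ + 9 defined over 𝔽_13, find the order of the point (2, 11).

2P: tangent at (2, 11): λ = (3·2² + 0)/(2·11) ≡ 12/9. 9⁻¹ ≡ 3 (mod 13) since 9·3 = 27 ≡ 1, so λ ≡ 12·3 ≡ 10.
  x = λ² - 2 - 2 = 100 - 4 ≡ 5; y = λ·(2 - 5) - 11 ≡ 11. → (5, 11)
3P: (5, 11) + (2, 11). λ = (11 - 11)/(2 - 5) ≡ 0/10 mod 13. 10⁻¹ ≡ 4 (mod 13), so λ ≡ 0.
  x = λ² - 5 - 2 = 0 - 7 ≡ 6; y = λ·(5 - 6) - 11 ≡ 2. → (6, 2)
4P: (6, 2) + (2, 11). λ = (11 - 2)/(2 - 6) ≡ 9/9 mod 13. 9⁻¹ ≡ 3 (mod 13), so λ ≡ 1.
  x = λ² - 6 - 2 = 1 - 8 ≡ 6; y = λ·(6 - 6) - 2 ≡ 11. → (6, 11)
5P: (6, 11) + (2, 11). λ = (11 - 11)/(2 - 6) ≡ 0/9 mod 13. 9⁻¹ ≡ 3 (mod 13) since 9·3 = 27 ≡ 1, so λ ≡ 0.
  x = λ² - 6 - 2 = 0 - 8 ≡ 5; y = λ·(6 - 5) - 11 ≡ 2. → (5, 2)
6P: (5, 2) + (2, 11). λ = (11 - 2)/(2 - 5) ≡ 9/10 mod 13. 10⁻¹ ≡ 4 (mod 13), so λ ≡ 10.
  x = λ² - 5 - 2 = 100 - 7 ≡ 2; y = λ·(5 - 2) - 2 ≡ 2. → (2, 2)
7P: (2, 2) + (2, 11): same x and y₁ ≡ -y₂, so the sum is the point at infinity.
7P = the point at infinity, so the order is 7.

7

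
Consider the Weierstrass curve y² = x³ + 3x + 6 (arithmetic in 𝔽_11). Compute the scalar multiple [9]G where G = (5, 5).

(5, 6)

Repeated addition: build up to 9G.
2G: tangent at (5, 5): λ = (3·5² + 3)/(2·5) ≡ 1/10. 10⁻¹ ≡ 10 (mod 11), so λ ≡ 1·10 ≡ 10.
  x = λ² - 5 - 5 = 100 - 10 ≡ 2; y = λ·(5 - 2) - 5 ≡ 3. → (2, 3)
3G: (2, 3) + (5, 5). λ = (5 - 3)/(5 - 2) ≡ 2/3 mod 11. 3⁻¹ ≡ 4 (mod 11) since 3·4 = 12 ≡ 1, so λ ≡ 8.
  x = λ² - 2 - 5 = 64 - 7 ≡ 2; y = λ·(2 - 2) - 3 ≡ 8. → (2, 8)
4G: (2, 8) + (5, 5). λ = (5 - 8)/(5 - 2) ≡ 8/3 mod 11. 3⁻¹ ≡ 4 (mod 11), so λ ≡ 10.
  x = λ² - 2 - 5 = 100 - 7 ≡ 5; y = λ·(2 - 5) - 8 ≡ 6. → (5, 6)
5G: (5, 6) + (5, 5): same x and y₁ ≡ -y₂, so the sum is the point at infinity.
6G: the point at infinity + (5, 5) = (5, 5) (identity).
7G: tangent at (5, 5): λ = (3·5² + 3)/(2·5) ≡ 1/10. 10⁻¹ ≡ 10 (mod 11) since 10·10 = 100 ≡ 1, so λ ≡ 1·10 ≡ 10.
  x = λ² - 5 - 5 = 100 - 10 ≡ 2; y = λ·(5 - 2) - 5 ≡ 3. → (2, 3)
8G: (2, 3) + (5, 5). λ = (5 - 3)/(5 - 2) ≡ 2/3 mod 11. 3⁻¹ ≡ 4 (mod 11), so λ ≡ 8.
  x = λ² - 2 - 5 = 64 - 7 ≡ 2; y = λ·(2 - 2) - 3 ≡ 8. → (2, 8)
9G: (2, 8) + (5, 5). λ = (5 - 8)/(5 - 2) ≡ 8/3 mod 11. 3⁻¹ ≡ 4 (mod 11) since 3·4 = 12 ≡ 1, so λ ≡ 10.
  x = λ² - 2 - 5 = 100 - 7 ≡ 5; y = λ·(2 - 5) - 8 ≡ 6. → (5, 6)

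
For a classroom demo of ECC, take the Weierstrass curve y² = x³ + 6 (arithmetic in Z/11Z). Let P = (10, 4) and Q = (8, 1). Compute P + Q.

(9, 3)

(10, 4) + (8, 1). λ = (1 - 4)/(8 - 10) ≡ 8/9 mod 11. 9⁻¹ ≡ 5 (mod 11), so λ ≡ 7.
  x = λ² - 10 - 8 = 49 - 18 ≡ 9; y = λ·(10 - 9) - 4 ≡ 3. → (9, 3)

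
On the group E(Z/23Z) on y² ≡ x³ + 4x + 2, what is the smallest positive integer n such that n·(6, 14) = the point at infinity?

2P: tangent at (6, 14): λ = (3·6² + 4)/(2·14) ≡ 20/5. 5⁻¹ ≡ 14 (mod 23) since 5·14 = 70 ≡ 1, so λ ≡ 20·14 ≡ 4.
  x = λ² - 6 - 6 = 16 - 12 ≡ 4; y = λ·(6 - 4) - 14 ≡ 17. → (4, 17)
3P: (4, 17) + (6, 14). λ = (14 - 17)/(6 - 4) ≡ 20/2 mod 23. 2⁻¹ ≡ 12 (mod 23), so λ ≡ 10.
  x = λ² - 4 - 6 = 100 - 10 ≡ 21; y = λ·(4 - 21) - 17 ≡ 20. → (21, 20)
4P: (21, 20) + (6, 14). λ = (14 - 20)/(6 - 21) ≡ 17/8 mod 23. 8⁻¹ ≡ 3 (mod 23) since 8·3 = 24 ≡ 1, so λ ≡ 5.
  x = λ² - 21 - 6 = 25 - 27 ≡ 21; y = λ·(21 - 21) - 20 ≡ 3. → (21, 3)
5P: (21, 3) + (6, 14). λ = (14 - 3)/(6 - 21) ≡ 11/8 mod 23. 8⁻¹ ≡ 3 (mod 23), so λ ≡ 10.
  x = λ² - 21 - 6 = 100 - 27 ≡ 4; y = λ·(21 - 4) - 3 ≡ 6. → (4, 6)
6P: (4, 6) + (6, 14). λ = (14 - 6)/(6 - 4) ≡ 8/2 mod 23. 2⁻¹ ≡ 12 (mod 23) since 2·12 = 24 ≡ 1, so λ ≡ 4.
  x = λ² - 4 - 6 = 16 - 10 ≡ 6; y = λ·(4 - 6) - 6 ≡ 9. → (6, 9)
7P: (6, 9) + (6, 14): same x and y₁ ≡ -y₂, so the sum is the point at infinity.
7P = the point at infinity, so the order is 7.

7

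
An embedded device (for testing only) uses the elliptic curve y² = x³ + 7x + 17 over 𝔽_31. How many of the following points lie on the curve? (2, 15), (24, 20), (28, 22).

(2, 15): 15² ≡ 8, rhs ≡ 8 → on.
(24, 20): 20² ≡ 28, rhs ≡ 28 → on.
(28, 22): 22² ≡ 19, rhs ≡ 0 → off.

2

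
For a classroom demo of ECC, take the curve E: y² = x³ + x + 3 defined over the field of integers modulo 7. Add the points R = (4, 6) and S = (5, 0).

(4, 6) + (5, 0). λ = (0 - 6)/(5 - 4) ≡ 1/1 mod 7. 1⁻¹ ≡ 1 (mod 7), so λ ≡ 1.
  x = λ² - 4 - 5 = 1 - 9 ≡ 6; y = λ·(4 - 6) - 6 ≡ 6. → (6, 6)

(6, 6)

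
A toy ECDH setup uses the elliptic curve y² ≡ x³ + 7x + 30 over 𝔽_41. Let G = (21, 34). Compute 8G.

(33, 35)

Repeated addition: build up to 8G.
2G: tangent at (21, 34): λ = (3·21² + 7)/(2·34) ≡ 18/27. 27⁻¹ ≡ 38 (mod 41), so λ ≡ 18·38 ≡ 28.
  x = λ² - 21 - 21 = 784 - 42 ≡ 4; y = λ·(21 - 4) - 34 ≡ 32. → (4, 32)
3G: (4, 32) + (21, 34). λ = (34 - 32)/(21 - 4) ≡ 2/17 mod 41. 17⁻¹ ≡ 29 (mod 41), so λ ≡ 17.
  x = λ² - 4 - 21 = 289 - 25 ≡ 18; y = λ·(4 - 18) - 32 ≡ 17. → (18, 17)
4G: (18, 17) + (21, 34). λ = (34 - 17)/(21 - 18) ≡ 17/3 mod 41. 3⁻¹ ≡ 14 (mod 41) since 3·14 = 42 ≡ 1, so λ ≡ 33.
  x = λ² - 18 - 21 = 1089 - 39 ≡ 25; y = λ·(18 - 25) - 17 ≡ 39. → (25, 39)
5G: (25, 39) + (21, 34). λ = (34 - 39)/(21 - 25) ≡ 36/37 mod 41. 37⁻¹ ≡ 10 (mod 41) since 37·10 = 370 ≡ 1, so λ ≡ 32.
  x = λ² - 25 - 21 = 1024 - 46 ≡ 35; y = λ·(25 - 35) - 39 ≡ 10. → (35, 10)
6G: (35, 10) + (21, 34). λ = (34 - 10)/(21 - 35) ≡ 24/27 mod 41. 27⁻¹ ≡ 38 (mod 41), so λ ≡ 10.
  x = λ² - 35 - 21 = 100 - 56 ≡ 3; y = λ·(35 - 3) - 10 ≡ 23. → (3, 23)
7G: (3, 23) + (21, 34). λ = (34 - 23)/(21 - 3) ≡ 11/18 mod 41. 18⁻¹ ≡ 16 (mod 41) since 18·16 = 288 ≡ 1, so λ ≡ 12.
  x = λ² - 3 - 21 = 144 - 24 ≡ 38; y = λ·(3 - 38) - 23 ≡ 8. → (38, 8)
8G: (38, 8) + (21, 34). λ = (34 - 8)/(21 - 38) ≡ 26/24 mod 41. 24⁻¹ ≡ 12 (mod 41) since 24·12 = 288 ≡ 1, so λ ≡ 25.
  x = λ² - 38 - 21 = 625 - 59 ≡ 33; y = λ·(38 - 33) - 8 ≡ 35. → (33, 35)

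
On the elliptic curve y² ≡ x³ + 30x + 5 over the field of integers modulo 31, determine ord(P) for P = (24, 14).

2P: tangent at (24, 14): λ = (3·24² + 30)/(2·14) ≡ 22/28. 28⁻¹ ≡ 10 (mod 31) since 28·10 = 280 ≡ 1, so λ ≡ 22·10 ≡ 3.
  x = λ² - 24 - 24 = 9 - 48 ≡ 23; y = λ·(24 - 23) - 14 ≡ 20. → (23, 20)
3P: (23, 20) + (24, 14). λ = (14 - 20)/(24 - 23) ≡ 25/1 mod 31. 1⁻¹ ≡ 1 (mod 31), so λ ≡ 25.
  x = λ² - 23 - 24 = 625 - 47 ≡ 20; y = λ·(23 - 20) - 20 ≡ 24. → (20, 24)
4P: (20, 24) + (24, 14). λ = (14 - 24)/(24 - 20) ≡ 21/4 mod 31. 4⁻¹ ≡ 8 (mod 31), so λ ≡ 13.
  x = λ² - 20 - 24 = 169 - 44 ≡ 1; y = λ·(20 - 1) - 24 ≡ 6. → (1, 6)
5P: (1, 6) + (24, 14). λ = (14 - 6)/(24 - 1) ≡ 8/23 mod 31. 23⁻¹ ≡ 27 (mod 31), so λ ≡ 30.
  x = λ² - 1 - 24 = 900 - 25 ≡ 7; y = λ·(1 - 7) - 6 ≡ 0. → (7, 0)
6P: (7, 0) + (24, 14). λ = (14 - 0)/(24 - 7) ≡ 14/17 mod 31. 17⁻¹ ≡ 11 (mod 31), so λ ≡ 30.
  x = λ² - 7 - 24 = 900 - 31 ≡ 1; y = λ·(7 - 1) - 0 ≡ 25. → (1, 25)
7P: (1, 25) + (24, 14). λ = (14 - 25)/(24 - 1) ≡ 20/23 mod 31. 23⁻¹ ≡ 27 (mod 31) since 23·27 = 621 ≡ 1, so λ ≡ 13.
  x = λ² - 1 - 24 = 169 - 25 ≡ 20; y = λ·(1 - 20) - 25 ≡ 7. → (20, 7)
8P: (20, 7) + (24, 14). λ = (14 - 7)/(24 - 20) ≡ 7/4 mod 31. 4⁻¹ ≡ 8 (mod 31) since 4·8 = 32 ≡ 1, so λ ≡ 25.
  x = λ² - 20 - 24 = 625 - 44 ≡ 23; y = λ·(20 - 23) - 7 ≡ 11. → (23, 11)
9P: (23, 11) + (24, 14). λ = (14 - 11)/(24 - 23) ≡ 3/1 mod 31. 1⁻¹ ≡ 1 (mod 31) since 1·1 = 1 ≡ 1, so λ ≡ 3.
  x = λ² - 23 - 24 = 9 - 47 ≡ 24; y = λ·(23 - 24) - 11 ≡ 17. → (24, 17)
10P: (24, 17) + (24, 14): same x and y₁ ≡ -y₂, so the sum is O.
10P = O, so the order is 10.

10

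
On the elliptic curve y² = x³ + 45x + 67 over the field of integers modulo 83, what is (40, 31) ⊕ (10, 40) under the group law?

(40, 31) + (10, 40). λ = (40 - 31)/(10 - 40) ≡ 9/53 mod 83. 53⁻¹ ≡ 47 (mod 83), so λ ≡ 8.
  x = λ² - 40 - 10 = 64 - 50 ≡ 14; y = λ·(40 - 14) - 31 ≡ 11. → (14, 11)

(14, 11)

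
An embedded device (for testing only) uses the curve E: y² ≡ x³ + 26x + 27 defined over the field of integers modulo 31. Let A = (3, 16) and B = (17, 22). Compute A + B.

(27, 18)

(3, 16) + (17, 22). λ = (22 - 16)/(17 - 3) ≡ 6/14 mod 31. 14⁻¹ ≡ 20 (mod 31), so λ ≡ 27.
  x = λ² - 3 - 17 = 729 - 20 ≡ 27; y = λ·(3 - 27) - 16 ≡ 18. → (27, 18)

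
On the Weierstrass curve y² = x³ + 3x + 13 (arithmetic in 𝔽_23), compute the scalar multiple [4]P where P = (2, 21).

Repeated addition: build up to 4P.
2P: tangent at (2, 21): λ = (3·2² + 3)/(2·21) ≡ 15/19. 19⁻¹ ≡ 17 (mod 23), so λ ≡ 15·17 ≡ 2.
  x = λ² - 2 - 2 = 4 - 4 ≡ 0; y = λ·(2 - 0) - 21 ≡ 6. → (0, 6)
3P: (0, 6) + (2, 21). λ = (21 - 6)/(2 - 0) ≡ 15/2 mod 23. 2⁻¹ ≡ 12 (mod 23) since 2·12 = 24 ≡ 1, so λ ≡ 19.
  x = λ² - 0 - 2 = 361 - 2 ≡ 14; y = λ·(0 - 14) - 6 ≡ 4. → (14, 4)
4P: (14, 4) + (2, 21). λ = (21 - 4)/(2 - 14) ≡ 17/11 mod 23. 11⁻¹ ≡ 21 (mod 23), so λ ≡ 12.
  x = λ² - 14 - 2 = 144 - 16 ≡ 13; y = λ·(14 - 13) - 4 ≡ 8. → (13, 8)

(13, 8)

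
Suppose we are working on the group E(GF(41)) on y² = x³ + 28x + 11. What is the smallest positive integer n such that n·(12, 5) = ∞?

12

2P: tangent at (12, 5): λ = (3·12² + 28)/(2·5) ≡ 9/10. 10⁻¹ ≡ 37 (mod 41), so λ ≡ 9·37 ≡ 5.
  x = λ² - 12 - 12 = 25 - 24 ≡ 1; y = λ·(12 - 1) - 5 ≡ 9. → (1, 9)
3P: (1, 9) + (12, 5). λ = (5 - 9)/(12 - 1) ≡ 37/11 mod 41. 11⁻¹ ≡ 15 (mod 41), so λ ≡ 22.
  x = λ² - 1 - 12 = 484 - 13 ≡ 20; y = λ·(1 - 20) - 9 ≡ 24. → (20, 24)
4P: (20, 24) + (12, 5). λ = (5 - 24)/(12 - 20) ≡ 22/33 mod 41. 33⁻¹ ≡ 5 (mod 41), so λ ≡ 28.
  x = λ² - 20 - 12 = 784 - 32 ≡ 14; y = λ·(20 - 14) - 24 ≡ 21. → (14, 21)
5P: (14, 21) + (12, 5). λ = (5 - 21)/(12 - 14) ≡ 25/39 mod 41. 39⁻¹ ≡ 20 (mod 41), so λ ≡ 8.
  x = λ² - 14 - 12 = 64 - 26 ≡ 38; y = λ·(14 - 38) - 21 ≡ 33. → (38, 33)
6P: (38, 33) + (12, 5). λ = (5 - 33)/(12 - 38) ≡ 13/15 mod 41. 15⁻¹ ≡ 11 (mod 41) since 15·11 = 165 ≡ 1, so λ ≡ 20.
  x = λ² - 38 - 12 = 400 - 50 ≡ 22; y = λ·(38 - 22) - 33 ≡ 0. → (22, 0)
7P: (22, 0) + (12, 5). λ = (5 - 0)/(12 - 22) ≡ 5/31 mod 41. 31⁻¹ ≡ 4 (mod 41), so λ ≡ 20.
  x = λ² - 22 - 12 = 400 - 34 ≡ 38; y = λ·(22 - 38) - 0 ≡ 8. → (38, 8)
8P: (38, 8) + (12, 5). λ = (5 - 8)/(12 - 38) ≡ 38/15 mod 41. 15⁻¹ ≡ 11 (mod 41) since 15·11 = 165 ≡ 1, so λ ≡ 8.
  x = λ² - 38 - 12 = 64 - 50 ≡ 14; y = λ·(38 - 14) - 8 ≡ 20. → (14, 20)
9P: (14, 20) + (12, 5). λ = (5 - 20)/(12 - 14) ≡ 26/39 mod 41. 39⁻¹ ≡ 20 (mod 41) since 39·20 = 780 ≡ 1, so λ ≡ 28.
  x = λ² - 14 - 12 = 784 - 26 ≡ 20; y = λ·(14 - 20) - 20 ≡ 17. → (20, 17)
10P: (20, 17) + (12, 5). λ = (5 - 17)/(12 - 20) ≡ 29/33 mod 41. 33⁻¹ ≡ 5 (mod 41) since 33·5 = 165 ≡ 1, so λ ≡ 22.
  x = λ² - 20 - 12 = 484 - 32 ≡ 1; y = λ·(20 - 1) - 17 ≡ 32. → (1, 32)
11P: (1, 32) + (12, 5). λ = (5 - 32)/(12 - 1) ≡ 14/11 mod 41. 11⁻¹ ≡ 15 (mod 41) since 11·15 = 165 ≡ 1, so λ ≡ 5.
  x = λ² - 1 - 12 = 25 - 13 ≡ 12; y = λ·(1 - 12) - 32 ≡ 36. → (12, 36)
12P: (12, 36) + (12, 5): same x and y₁ ≡ -y₂, so the sum is ∞.
12P = ∞, so the order is 12.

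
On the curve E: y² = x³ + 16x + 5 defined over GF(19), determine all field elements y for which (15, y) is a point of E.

x³ + 16x + 5 = 3620 ≡ 10 (mod 19).
10 is a non-residue mod 19; no y exists.

none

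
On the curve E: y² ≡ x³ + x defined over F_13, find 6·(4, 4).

(4, 4)

Write G = (4, 4).
Repeated addition: build up to 6G.
2G: tangent at (4, 4): λ = (3·4² + 1)/(2·4) ≡ 10/8. 8⁻¹ ≡ 5 (mod 13) since 8·5 = 40 ≡ 1, so λ ≡ 10·5 ≡ 11.
  x = λ² - 4 - 4 = 121 - 8 ≡ 9; y = λ·(4 - 9) - 4 ≡ 6. → (9, 6)
3G: (9, 6) + (4, 4). λ = (4 - 6)/(4 - 9) ≡ 11/8 mod 13. 8⁻¹ ≡ 5 (mod 13) since 8·5 = 40 ≡ 1, so λ ≡ 3.
  x = λ² - 9 - 4 = 9 - 13 ≡ 9; y = λ·(9 - 9) - 6 ≡ 7. → (9, 7)
4G: (9, 7) + (4, 4). λ = (4 - 7)/(4 - 9) ≡ 10/8 mod 13. 8⁻¹ ≡ 5 (mod 13) since 8·5 = 40 ≡ 1, so λ ≡ 11.
  x = λ² - 9 - 4 = 121 - 13 ≡ 4; y = λ·(9 - 4) - 7 ≡ 9. → (4, 9)
5G: (4, 9) + (4, 4): same x and y₁ ≡ -y₂, so the sum is the point at infinity.
6G: the point at infinity + (4, 4) = (4, 4) (identity).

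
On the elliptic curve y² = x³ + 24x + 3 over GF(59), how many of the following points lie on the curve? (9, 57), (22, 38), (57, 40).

2

(9, 57): 57² ≡ 4, rhs ≡ 4 → on.
(22, 38): 38² ≡ 28, rhs ≡ 28 → on.
(57, 40): 40² ≡ 7, rhs ≡ 6 → off.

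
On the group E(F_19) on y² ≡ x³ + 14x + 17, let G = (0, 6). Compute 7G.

Double-and-add on 7 = (111)₂. Start with G = (0, 6) for the leading 1-bit.
double: tangent at (0, 6): λ = (3·0² + 14)/(2·6) ≡ 14/12. 12⁻¹ ≡ 8 (mod 19) since 12·8 = 96 ≡ 1, so λ ≡ 14·8 ≡ 17.
  x = λ² - 0 - 0 = 289 - 0 ≡ 4; y = λ·(0 - 4) - 6 ≡ 2. → (4, 2)
add G: (4, 2) + (0, 6). λ = (6 - 2)/(0 - 4) ≡ 4/15 mod 19. 15⁻¹ ≡ 14 (mod 19), so λ ≡ 18.
  x = λ² - 4 - 0 = 324 - 4 ≡ 16; y = λ·(4 - 16) - 2 ≡ 10. → (16, 10)
double: tangent at (16, 10): λ = (3·16² + 14)/(2·10) ≡ 3/1. 1⁻¹ ≡ 1 (mod 19), so λ ≡ 3·1 ≡ 3.
  x = λ² - 16 - 16 = 9 - 32 ≡ 15; y = λ·(16 - 15) - 10 ≡ 12. → (15, 12)
add G: (15, 12) + (0, 6). λ = (6 - 12)/(0 - 15) ≡ 13/4 mod 19. 4⁻¹ ≡ 5 (mod 19) since 4·5 = 20 ≡ 1, so λ ≡ 8.
  x = λ² - 15 - 0 = 64 - 15 ≡ 11; y = λ·(15 - 11) - 12 ≡ 1. → (11, 1)

(11, 1)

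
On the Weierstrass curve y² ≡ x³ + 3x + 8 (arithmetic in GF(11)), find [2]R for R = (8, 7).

(7, 3)

tangent at (8, 7): λ = (3·8² + 3)/(2·7) ≡ 8/3. 3⁻¹ ≡ 4 (mod 11) since 3·4 = 12 ≡ 1, so λ ≡ 8·4 ≡ 10.
  x = λ² - 8 - 8 = 100 - 16 ≡ 7; y = λ·(8 - 7) - 7 ≡ 3. → (7, 3)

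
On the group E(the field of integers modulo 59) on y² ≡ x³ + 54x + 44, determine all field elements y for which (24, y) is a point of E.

1, 58

x³ + 54x + 44 = 15164 ≡ 1 (mod 59).
Square roots of 1 mod 59: 1 and 58 (since 1² = 1 ≡ 1).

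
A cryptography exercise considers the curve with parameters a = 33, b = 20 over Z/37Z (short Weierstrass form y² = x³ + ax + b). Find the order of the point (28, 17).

2P: tangent at (28, 17): λ = (3·28² + 33)/(2·17) ≡ 17/34. 34⁻¹ ≡ 12 (mod 37) since 34·12 = 408 ≡ 1, so λ ≡ 17·12 ≡ 19.
  x = λ² - 28 - 28 = 361 - 56 ≡ 9; y = λ·(28 - 9) - 17 ≡ 11. → (9, 11)
3P: (9, 11) + (28, 17). λ = (17 - 11)/(28 - 9) ≡ 6/19 mod 37. 19⁻¹ ≡ 2 (mod 37) since 19·2 = 38 ≡ 1, so λ ≡ 12.
  x = λ² - 9 - 28 = 144 - 37 ≡ 33; y = λ·(9 - 33) - 11 ≡ 34. → (33, 34)
4P: (33, 34) + (28, 17). λ = (17 - 34)/(28 - 33) ≡ 20/32 mod 37. 32⁻¹ ≡ 22 (mod 37), so λ ≡ 33.
  x = λ² - 33 - 28 = 1089 - 61 ≡ 29; y = λ·(33 - 29) - 34 ≡ 24. → (29, 24)
5P: (29, 24) + (28, 17). λ = (17 - 24)/(28 - 29) ≡ 30/36 mod 37. 36⁻¹ ≡ 36 (mod 37) since 36·36 = 1296 ≡ 1, so λ ≡ 7.
  x = λ² - 29 - 28 = 49 - 57 ≡ 29; y = λ·(29 - 29) - 24 ≡ 13. → (29, 13)
6P: (29, 13) + (28, 17). λ = (17 - 13)/(28 - 29) ≡ 4/36 mod 37. 36⁻¹ ≡ 36 (mod 37), so λ ≡ 33.
  x = λ² - 29 - 28 = 1089 - 57 ≡ 33; y = λ·(29 - 33) - 13 ≡ 3. → (33, 3)
7P: (33, 3) + (28, 17). λ = (17 - 3)/(28 - 33) ≡ 14/32 mod 37. 32⁻¹ ≡ 22 (mod 37) since 32·22 = 704 ≡ 1, so λ ≡ 12.
  x = λ² - 33 - 28 = 144 - 61 ≡ 9; y = λ·(33 - 9) - 3 ≡ 26. → (9, 26)
8P: (9, 26) + (28, 17). λ = (17 - 26)/(28 - 9) ≡ 28/19 mod 37. 19⁻¹ ≡ 2 (mod 37) since 19·2 = 38 ≡ 1, so λ ≡ 19.
  x = λ² - 9 - 28 = 361 - 37 ≡ 28; y = λ·(9 - 28) - 26 ≡ 20. → (28, 20)
9P: (28, 20) + (28, 17): same x and y₁ ≡ -y₂, so the sum is ∞.
9P = ∞, so the order is 9.

9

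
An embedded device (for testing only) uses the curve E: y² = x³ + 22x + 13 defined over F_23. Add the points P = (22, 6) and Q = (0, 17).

(7, 21)

(22, 6) + (0, 17). λ = (17 - 6)/(0 - 22) ≡ 11/1 mod 23. 1⁻¹ ≡ 1 (mod 23) since 1·1 = 1 ≡ 1, so λ ≡ 11.
  x = λ² - 22 - 0 = 121 - 22 ≡ 7; y = λ·(22 - 7) - 6 ≡ 21. → (7, 21)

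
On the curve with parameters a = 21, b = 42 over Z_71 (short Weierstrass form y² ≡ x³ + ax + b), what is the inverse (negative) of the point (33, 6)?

-(33, 6) = (33, -6 mod 71) = (33, 65).

(33, 65)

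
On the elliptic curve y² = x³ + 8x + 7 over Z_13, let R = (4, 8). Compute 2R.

tangent at (4, 8): λ = (3·4² + 8)/(2·8) ≡ 4/3. 3⁻¹ ≡ 9 (mod 13) since 3·9 = 27 ≡ 1, so λ ≡ 4·9 ≡ 10.
  x = λ² - 4 - 4 = 100 - 8 ≡ 1; y = λ·(4 - 1) - 8 ≡ 9. → (1, 9)

(1, 9)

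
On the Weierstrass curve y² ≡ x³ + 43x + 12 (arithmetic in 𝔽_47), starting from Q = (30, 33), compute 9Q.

Double-and-add on 9 = (1001)₂. Start with Q = (30, 33) for the leading 1-bit.
double: tangent at (30, 33): λ = (3·30² + 43)/(2·33) ≡ 17/19. 19⁻¹ ≡ 5 (mod 47), so λ ≡ 17·5 ≡ 38.
  x = λ² - 30 - 30 = 1444 - 60 ≡ 21; y = λ·(30 - 21) - 33 ≡ 27. → (21, 27)
double: tangent at (21, 27): λ = (3·21² + 43)/(2·27) ≡ 3/7. 7⁻¹ ≡ 27 (mod 47) since 7·27 = 189 ≡ 1, so λ ≡ 3·27 ≡ 34.
  x = λ² - 21 - 21 = 1156 - 42 ≡ 33; y = λ·(21 - 33) - 27 ≡ 35. → (33, 35)
double: tangent at (33, 35): λ = (3·33² + 43)/(2·35) ≡ 20/23. 23⁻¹ ≡ 45 (mod 47) since 23·45 = 1035 ≡ 1, so λ ≡ 20·45 ≡ 7.
  x = λ² - 33 - 33 = 49 - 66 ≡ 30; y = λ·(33 - 30) - 35 ≡ 33. → (30, 33)
add Q: tangent at (30, 33): λ = (3·30² + 43)/(2·33) ≡ 17/19. 19⁻¹ ≡ 5 (mod 47) since 19·5 = 95 ≡ 1, so λ ≡ 17·5 ≡ 38.
  x = λ² - 30 - 30 = 1444 - 60 ≡ 21; y = λ·(30 - 21) - 33 ≡ 27. → (21, 27)

(21, 27)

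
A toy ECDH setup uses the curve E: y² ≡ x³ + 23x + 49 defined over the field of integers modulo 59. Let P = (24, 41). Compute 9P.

Repeated addition: build up to 9P.
2P: tangent at (24, 41): λ = (3·24² + 23)/(2·41) ≡ 40/23. 23⁻¹ ≡ 18 (mod 59) since 23·18 = 414 ≡ 1, so λ ≡ 40·18 ≡ 12.
  x = λ² - 24 - 24 = 144 - 48 ≡ 37; y = λ·(24 - 37) - 41 ≡ 39. → (37, 39)
3P: (37, 39) + (24, 41). λ = (41 - 39)/(24 - 37) ≡ 2/46 mod 59. 46⁻¹ ≡ 9 (mod 59), so λ ≡ 18.
  x = λ² - 37 - 24 = 324 - 61 ≡ 27; y = λ·(37 - 27) - 39 ≡ 23. → (27, 23)
4P: (27, 23) + (24, 41). λ = (41 - 23)/(24 - 27) ≡ 18/56 mod 59. 56⁻¹ ≡ 39 (mod 59), so λ ≡ 53.
  x = λ² - 27 - 24 = 2809 - 51 ≡ 44; y = λ·(27 - 44) - 23 ≡ 20. → (44, 20)
5P: (44, 20) + (24, 41). λ = (41 - 20)/(24 - 44) ≡ 21/39 mod 59. 39⁻¹ ≡ 56 (mod 59) since 39·56 = 2184 ≡ 1, so λ ≡ 55.
  x = λ² - 44 - 24 = 3025 - 68 ≡ 7; y = λ·(44 - 7) - 20 ≡ 9. → (7, 9)
6P: (7, 9) + (24, 41). λ = (41 - 9)/(24 - 7) ≡ 32/17 mod 59. 17⁻¹ ≡ 7 (mod 59) since 17·7 = 119 ≡ 1, so λ ≡ 47.
  x = λ² - 7 - 24 = 2209 - 31 ≡ 54; y = λ·(7 - 54) - 9 ≡ 24. → (54, 24)
7P: (54, 24) + (24, 41). λ = (41 - 24)/(24 - 54) ≡ 17/29 mod 59. 29⁻¹ ≡ 57 (mod 59), so λ ≡ 25.
  x = λ² - 54 - 24 = 625 - 78 ≡ 16; y = λ·(54 - 16) - 24 ≡ 41. → (16, 41)
8P: (16, 41) + (24, 41). λ = (41 - 41)/(24 - 16) ≡ 0/8 mod 59. 8⁻¹ ≡ 37 (mod 59), so λ ≡ 0.
  x = λ² - 16 - 24 = 0 - 40 ≡ 19; y = λ·(16 - 19) - 41 ≡ 18. → (19, 18)
9P: (19, 18) + (24, 41). λ = (41 - 18)/(24 - 19) ≡ 23/5 mod 59. 5⁻¹ ≡ 12 (mod 59), so λ ≡ 40.
  x = λ² - 19 - 24 = 1600 - 43 ≡ 23; y = λ·(19 - 23) - 18 ≡ 58. → (23, 58)

(23, 58)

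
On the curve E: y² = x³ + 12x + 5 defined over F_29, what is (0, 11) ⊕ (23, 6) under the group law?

(0, 11) + (23, 6). λ = (6 - 11)/(23 - 0) ≡ 24/23 mod 29. 23⁻¹ ≡ 24 (mod 29), so λ ≡ 25.
  x = λ² - 0 - 23 = 625 - 23 ≡ 22; y = λ·(0 - 22) - 11 ≡ 19. → (22, 19)

(22, 19)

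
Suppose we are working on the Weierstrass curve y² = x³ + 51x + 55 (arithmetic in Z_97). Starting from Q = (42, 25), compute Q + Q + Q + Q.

Repeated addition: build up to 4Q.
2Q: tangent at (42, 25): λ = (3·42² + 51)/(2·25) ≡ 8/50. 50⁻¹ ≡ 33 (mod 97) since 50·33 = 1650 ≡ 1, so λ ≡ 8·33 ≡ 70.
  x = λ² - 42 - 42 = 4900 - 84 ≡ 63; y = λ·(42 - 63) - 25 ≡ 57. → (63, 57)
3Q: (63, 57) + (42, 25). λ = (25 - 57)/(42 - 63) ≡ 65/76 mod 97. 76⁻¹ ≡ 60 (mod 97), so λ ≡ 20.
  x = λ² - 63 - 42 = 400 - 105 ≡ 4; y = λ·(63 - 4) - 57 ≡ 56. → (4, 56)
4Q: (4, 56) + (42, 25). λ = (25 - 56)/(42 - 4) ≡ 66/38 mod 97. 38⁻¹ ≡ 23 (mod 97), so λ ≡ 63.
  x = λ² - 4 - 42 = 3969 - 46 ≡ 43; y = λ·(4 - 43) - 56 ≡ 9. → (43, 9)

(43, 9)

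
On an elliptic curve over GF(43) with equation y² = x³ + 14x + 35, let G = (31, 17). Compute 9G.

Repeated addition: build up to 9G.
2G: tangent at (31, 17): λ = (3·31² + 14)/(2·17) ≡ 16/34. 34⁻¹ ≡ 19 (mod 43), so λ ≡ 16·19 ≡ 3.
  x = λ² - 31 - 31 = 9 - 62 ≡ 33; y = λ·(31 - 33) - 17 ≡ 20. → (33, 20)
3G: (33, 20) + (31, 17). λ = (17 - 20)/(31 - 33) ≡ 40/41 mod 43. 41⁻¹ ≡ 21 (mod 43), so λ ≡ 23.
  x = λ² - 33 - 31 = 529 - 64 ≡ 35; y = λ·(33 - 35) - 20 ≡ 20. → (35, 20)
4G: (35, 20) + (31, 17). λ = (17 - 20)/(31 - 35) ≡ 40/39 mod 43. 39⁻¹ ≡ 32 (mod 43), so λ ≡ 33.
  x = λ² - 35 - 31 = 1089 - 66 ≡ 34; y = λ·(35 - 34) - 20 ≡ 13. → (34, 13)
5G: (34, 13) + (31, 17). λ = (17 - 13)/(31 - 34) ≡ 4/40 mod 43. 40⁻¹ ≡ 14 (mod 43), so λ ≡ 13.
  x = λ² - 34 - 31 = 169 - 65 ≡ 18; y = λ·(34 - 18) - 13 ≡ 23. → (18, 23)
6G: (18, 23) + (31, 17). λ = (17 - 23)/(31 - 18) ≡ 37/13 mod 43. 13⁻¹ ≡ 10 (mod 43) since 13·10 = 130 ≡ 1, so λ ≡ 26.
  x = λ² - 18 - 31 = 676 - 49 ≡ 25; y = λ·(18 - 25) - 23 ≡ 10. → (25, 10)
7G: (25, 10) + (31, 17). λ = (17 - 10)/(31 - 25) ≡ 7/6 mod 43. 6⁻¹ ≡ 36 (mod 43), so λ ≡ 37.
  x = λ² - 25 - 31 = 1369 - 56 ≡ 23; y = λ·(25 - 23) - 10 ≡ 21. → (23, 21)
8G: (23, 21) + (31, 17). λ = (17 - 21)/(31 - 23) ≡ 39/8 mod 43. 8⁻¹ ≡ 27 (mod 43) since 8·27 = 216 ≡ 1, so λ ≡ 21.
  x = λ² - 23 - 31 = 441 - 54 ≡ 0; y = λ·(23 - 0) - 21 ≡ 32. → (0, 32)
9G: (0, 32) + (31, 17). λ = (17 - 32)/(31 - 0) ≡ 28/31 mod 43. 31⁻¹ ≡ 25 (mod 43), so λ ≡ 12.
  x = λ² - 0 - 31 = 144 - 31 ≡ 27; y = λ·(0 - 27) - 32 ≡ 31. → (27, 31)

(27, 31)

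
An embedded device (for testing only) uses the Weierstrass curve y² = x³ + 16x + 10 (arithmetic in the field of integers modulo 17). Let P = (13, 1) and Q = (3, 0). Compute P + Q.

(13, 1) + (3, 0). λ = (0 - 1)/(3 - 13) ≡ 16/7 mod 17. 7⁻¹ ≡ 5 (mod 17) since 7·5 = 35 ≡ 1, so λ ≡ 12.
  x = λ² - 13 - 3 = 144 - 16 ≡ 9; y = λ·(13 - 9) - 1 ≡ 13. → (9, 13)

(9, 13)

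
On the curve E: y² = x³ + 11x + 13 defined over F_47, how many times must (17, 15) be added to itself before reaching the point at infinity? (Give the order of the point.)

10

2P: tangent at (17, 15): λ = (3·17² + 11)/(2·15) ≡ 32/30. 30⁻¹ ≡ 11 (mod 47) since 30·11 = 330 ≡ 1, so λ ≡ 32·11 ≡ 23.
  x = λ² - 17 - 17 = 529 - 34 ≡ 25; y = λ·(17 - 25) - 15 ≡ 36. → (25, 36)
3P: (25, 36) + (17, 15). λ = (15 - 36)/(17 - 25) ≡ 26/39 mod 47. 39⁻¹ ≡ 41 (mod 47) since 39·41 = 1599 ≡ 1, so λ ≡ 32.
  x = λ² - 25 - 17 = 1024 - 42 ≡ 42; y = λ·(25 - 42) - 36 ≡ 31. → (42, 31)
4P: (42, 31) + (17, 15). λ = (15 - 31)/(17 - 42) ≡ 31/22 mod 47. 22⁻¹ ≡ 15 (mod 47), so λ ≡ 42.
  x = λ² - 42 - 17 = 1764 - 59 ≡ 13; y = λ·(42 - 13) - 31 ≡ 12. → (13, 12)
5P: (13, 12) + (17, 15). λ = (15 - 12)/(17 - 13) ≡ 3/4 mod 47. 4⁻¹ ≡ 12 (mod 47) since 4·12 = 48 ≡ 1, so λ ≡ 36.
  x = λ² - 13 - 17 = 1296 - 30 ≡ 44; y = λ·(13 - 44) - 12 ≡ 0. → (44, 0)
6P: (44, 0) + (17, 15). λ = (15 - 0)/(17 - 44) ≡ 15/20 mod 47. 20⁻¹ ≡ 40 (mod 47), so λ ≡ 36.
  x = λ² - 44 - 17 = 1296 - 61 ≡ 13; y = λ·(44 - 13) - 0 ≡ 35. → (13, 35)
7P: (13, 35) + (17, 15). λ = (15 - 35)/(17 - 13) ≡ 27/4 mod 47. 4⁻¹ ≡ 12 (mod 47) since 4·12 = 48 ≡ 1, so λ ≡ 42.
  x = λ² - 13 - 17 = 1764 - 30 ≡ 42; y = λ·(13 - 42) - 35 ≡ 16. → (42, 16)
8P: (42, 16) + (17, 15). λ = (15 - 16)/(17 - 42) ≡ 46/22 mod 47. 22⁻¹ ≡ 15 (mod 47) since 22·15 = 330 ≡ 1, so λ ≡ 32.
  x = λ² - 42 - 17 = 1024 - 59 ≡ 25; y = λ·(42 - 25) - 16 ≡ 11. → (25, 11)
9P: (25, 11) + (17, 15). λ = (15 - 11)/(17 - 25) ≡ 4/39 mod 47. 39⁻¹ ≡ 41 (mod 47) since 39·41 = 1599 ≡ 1, so λ ≡ 23.
  x = λ² - 25 - 17 = 529 - 42 ≡ 17; y = λ·(25 - 17) - 11 ≡ 32. → (17, 32)
10P: (17, 32) + (17, 15): same x and y₁ ≡ -y₂, so the sum is the point at infinity.
10P = the point at infinity, so the order is 10.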